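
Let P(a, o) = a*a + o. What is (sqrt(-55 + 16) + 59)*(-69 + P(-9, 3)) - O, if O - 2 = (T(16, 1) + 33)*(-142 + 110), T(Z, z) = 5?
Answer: 2099 + 15*I*sqrt(39) ≈ 2099.0 + 93.675*I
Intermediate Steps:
P(a, o) = o + a**2 (P(a, o) = a**2 + o = o + a**2)
O = -1214 (O = 2 + (5 + 33)*(-142 + 110) = 2 + 38*(-32) = 2 - 1216 = -1214)
(sqrt(-55 + 16) + 59)*(-69 + P(-9, 3)) - O = (sqrt(-55 + 16) + 59)*(-69 + (3 + (-9)**2)) - 1*(-1214) = (sqrt(-39) + 59)*(-69 + (3 + 81)) + 1214 = (I*sqrt(39) + 59)*(-69 + 84) + 1214 = (59 + I*sqrt(39))*15 + 1214 = (885 + 15*I*sqrt(39)) + 1214 = 2099 + 15*I*sqrt(39)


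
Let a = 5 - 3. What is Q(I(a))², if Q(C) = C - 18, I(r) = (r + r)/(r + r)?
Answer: 289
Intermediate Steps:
a = 2
I(r) = 1 (I(r) = (2*r)/((2*r)) = (2*r)*(1/(2*r)) = 1)
Q(C) = -18 + C
Q(I(a))² = (-18 + 1)² = (-17)² = 289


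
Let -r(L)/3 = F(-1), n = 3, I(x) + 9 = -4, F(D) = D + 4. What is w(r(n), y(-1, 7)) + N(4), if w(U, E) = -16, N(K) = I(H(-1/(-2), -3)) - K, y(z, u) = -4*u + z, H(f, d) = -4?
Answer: -33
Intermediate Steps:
F(D) = 4 + D
I(x) = -13 (I(x) = -9 - 4 = -13)
y(z, u) = z - 4*u
r(L) = -9 (r(L) = -3*(4 - 1) = -3*3 = -9)
N(K) = -13 - K
w(r(n), y(-1, 7)) + N(4) = -16 + (-13 - 1*4) = -16 + (-13 - 4) = -16 - 17 = -33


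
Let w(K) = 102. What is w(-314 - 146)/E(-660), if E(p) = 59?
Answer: 102/59 ≈ 1.7288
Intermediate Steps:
w(-314 - 146)/E(-660) = 102/59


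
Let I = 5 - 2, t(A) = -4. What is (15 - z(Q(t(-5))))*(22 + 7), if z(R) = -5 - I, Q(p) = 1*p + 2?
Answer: 667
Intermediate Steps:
I = 3
Q(p) = 2 + p (Q(p) = p + 2 = 2 + p)
z(R) = -8 (z(R) = -5 - 1*3 = -5 - 3 = -8)
(15 - z(Q(t(-5))))*(22 + 7) = (15 - 1*(-8))*(22 + 7) = (15 + 8)*29 = 23*29 = 667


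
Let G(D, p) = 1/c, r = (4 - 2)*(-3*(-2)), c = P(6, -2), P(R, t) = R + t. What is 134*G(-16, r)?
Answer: 67/2 ≈ 33.500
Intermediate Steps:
c = 4 (c = 6 - 2 = 4)
r = 12 (r = 2*6 = 12)
G(D, p) = ¼ (G(D, p) = 1/4 = ¼)
134*G(-16, r) = 134*(¼) = 67/2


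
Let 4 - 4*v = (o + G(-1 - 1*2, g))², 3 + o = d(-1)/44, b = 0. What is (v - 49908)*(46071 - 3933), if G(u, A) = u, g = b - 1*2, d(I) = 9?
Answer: -8144113086477/3872 ≈ -2.1033e+9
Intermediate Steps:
g = -2 (g = 0 - 1*2 = 0 - 2 = -2)
o = -123/44 (o = -3 + 9/44 = -123/44 ≈ -2.7955)
v = -57281/7744 (v = 1 - (-123/44 + (-1 - 1*2))²/4 = 1 - (-123/44 + (-1 - 2))²/4 = 1 - (-123/44 - 3)²/4 = 1 - (-255/44)²/4 = 1 - ¼*65025/1936 = 1 - 65025/7744 = -57281/7744 ≈ -7.3968)
(v - 49908)*(46071 - 3933) = (-57281/7744 - 49908)*(46071 - 3933) = -386544833/7744*42138 = -8144113086477/3872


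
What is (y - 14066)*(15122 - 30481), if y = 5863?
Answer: 125989877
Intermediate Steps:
(y - 14066)*(15122 - 30481) = (5863 - 14066)*(15122 - 30481) = -8203*(-15359) = 125989877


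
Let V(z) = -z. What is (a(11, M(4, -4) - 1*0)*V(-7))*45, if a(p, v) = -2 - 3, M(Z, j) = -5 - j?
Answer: -1575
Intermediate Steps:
a(p, v) = -5
(a(11, M(4, -4) - 1*0)*V(-7))*45 = -(-5)*(-7)*45 = -5*7*45 = -35*45 = -1575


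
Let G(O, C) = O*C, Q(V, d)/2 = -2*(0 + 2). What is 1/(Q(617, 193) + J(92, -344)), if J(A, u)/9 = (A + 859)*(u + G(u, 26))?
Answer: -1/79496000 ≈ -1.2579e-8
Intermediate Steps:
Q(V, d) = -8 (Q(V, d) = 2*(-2*(0 + 2)) = 2*(-2*2) = 2*(-4) = -8)
G(O, C) = C*O
J(A, u) = 243*u*(859 + A) (J(A, u) = 9*((A + 859)*(u + 26*u)) = 9*((859 + A)*(27*u)) = 9*(27*u*(859 + A)) = 243*u*(859 + A))
1/(Q(617, 193) + J(92, -344)) = 1/(-8 + 243*(-344)*(859 + 92)) = 1/(-8 + 243*(-344)*951) = 1/(-8 - 79495992) = 1/(-79496000) = -1/79496000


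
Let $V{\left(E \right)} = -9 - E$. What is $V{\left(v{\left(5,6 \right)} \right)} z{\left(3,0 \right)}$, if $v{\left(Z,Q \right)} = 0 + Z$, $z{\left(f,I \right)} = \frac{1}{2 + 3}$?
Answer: $- \frac{14}{5} \approx -2.8$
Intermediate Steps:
$z{\left(f,I \right)} = \frac{1}{5}$
$v{\left(Z,Q \right)} = Z$
$V{\left(v{\left(5,6 \right)} \right)} z{\left(3,0 \right)} = \left(-9 - 5\right) \frac{1}{5} = \left(-14\right) \frac{1}{5} = - \frac{14}{5}$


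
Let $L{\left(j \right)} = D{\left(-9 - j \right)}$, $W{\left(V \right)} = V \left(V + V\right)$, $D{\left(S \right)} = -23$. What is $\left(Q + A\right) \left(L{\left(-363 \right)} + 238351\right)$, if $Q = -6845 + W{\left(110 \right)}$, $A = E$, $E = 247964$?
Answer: $63232946632$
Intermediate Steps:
$A = 247964$
$W{\left(V \right)} = 2 V^{2}$ ($W{\left(V \right)} = V 2 V = 2 V^{2}$)
$L{\left(j \right)} = -23$
$Q = 17355$ ($Q = -6845 + 2 \cdot 110^{2} = -6845 + 2 \cdot 12100 = -6845 + 24200 = 17355$)
$\left(Q + A\right) \left(L{\left(-363 \right)} + 238351\right) = \left(17355 + 247964\right) \left(-23 + 238351\right) = 265319 \cdot 238328 = 63232946632$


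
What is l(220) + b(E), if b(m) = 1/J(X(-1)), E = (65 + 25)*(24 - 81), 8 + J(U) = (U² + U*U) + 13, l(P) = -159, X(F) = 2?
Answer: -2066/13 ≈ -158.92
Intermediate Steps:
J(U) = 5 + 2*U² (J(U) = -8 + ((U² + U*U) + 13) = -8 + ((U² + U²) + 13) = -8 + (2*U² + 13) = -8 + (13 + 2*U²) = 5 + 2*U²)
E = -5130 (E = 90*(-57) = -5130)
b(m) = 1/13 (b(m) = 1/(5 + 2*2²) = 1/(5 + 2*4) = 1/(5 + 8) = 1/13)
l(220) + b(E) = -159 + 1/13 = -2066/13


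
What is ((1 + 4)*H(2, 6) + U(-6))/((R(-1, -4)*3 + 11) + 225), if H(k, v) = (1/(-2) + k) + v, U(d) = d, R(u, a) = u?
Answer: 63/466 ≈ 0.13519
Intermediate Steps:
H(k, v) = -½ + k + v (H(k, v) = (-½ + k) + v = -½ + k + v)
((1 + 4)*H(2, 6) + U(-6))/((R(-1, -4)*3 + 11) + 225) = ((1 + 4)*(-½ + 2 + 6) - 6)/((-1*3 + 11) + 225) = (5*(15/2) - 6)/((-3 + 11) + 225) = (75/2 - 6)/(8 + 225) = (63/2)/233 = (63/2)*(1/233) = 63/466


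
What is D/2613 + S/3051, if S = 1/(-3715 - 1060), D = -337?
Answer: -1636531846/12689185275 ≈ -0.12897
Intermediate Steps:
S = -1/4775 (S = 1/(-4775) = -1/4775 ≈ -0.00020942)
D/2613 + S/3051 = -337/2613 - 1/4775/3051 = -337*1/2613 - 1/4775*1/3051 = -337/2613 - 1/14568525 = -1636531846/12689185275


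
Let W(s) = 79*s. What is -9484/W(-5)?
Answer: 9484/395 ≈ 24.010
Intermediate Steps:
-9484/W(-5) = -9484/(79*(-5)) = -9484/(-395) = -9484*(-1/395) = 9484/395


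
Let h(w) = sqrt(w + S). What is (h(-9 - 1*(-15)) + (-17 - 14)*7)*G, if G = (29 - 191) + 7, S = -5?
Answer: 33480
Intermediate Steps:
h(w) = sqrt(-5 + w) (h(w) = sqrt(w - 5) = sqrt(-5 + w))
G = -155 (G = -162 + 7 = -155)
(h(-9 - 1*(-15)) + (-17 - 14)*7)*G = (sqrt(-5 + (-9 - 1*(-15))) + (-17 - 14)*7)*(-155) = (sqrt(-5 + (-9 + 15)) - 31*7)*(-155) = (sqrt(-5 + 6) - 217)*(-155) = (sqrt(1) - 217)*(-155) = (1 - 217)*(-155) = -216*(-155) = 33480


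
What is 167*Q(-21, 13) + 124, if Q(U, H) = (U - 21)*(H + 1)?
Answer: -98072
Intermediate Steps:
Q(U, H) = (1 + H)*(-21 + U) (Q(U, H) = (-21 + U)*(1 + H) = (1 + H)*(-21 + U))
167*Q(-21, 13) + 124 = 167*(-21 - 21 - 21*13 + 13*(-21)) + 124 = 167*(-21 - 21 - 273 - 273) + 124 = 167*(-588) + 124 = -98196 + 124 = -98072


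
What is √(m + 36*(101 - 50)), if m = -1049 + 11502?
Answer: √12289 ≈ 110.86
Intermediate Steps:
m = 10453
√(m + 36*(101 - 50)) = √(10453 + 36*(101 - 50)) = √(10453 + 36*51) = √(10453 + 1836) = √12289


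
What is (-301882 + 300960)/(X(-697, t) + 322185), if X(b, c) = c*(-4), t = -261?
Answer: -922/323229 ≈ -0.0028525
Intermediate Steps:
X(b, c) = -4*c
(-301882 + 300960)/(X(-697, t) + 322185) = (-301882 + 300960)/(-4*(-261) + 322185) = -922/(1044 + 322185) = -922/323229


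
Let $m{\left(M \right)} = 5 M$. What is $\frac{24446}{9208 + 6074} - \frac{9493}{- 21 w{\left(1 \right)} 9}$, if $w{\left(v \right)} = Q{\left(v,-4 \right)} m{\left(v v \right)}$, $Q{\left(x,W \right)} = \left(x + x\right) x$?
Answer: $\frac{3542129}{534870} \approx 6.6224$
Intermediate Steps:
$Q{\left(x,W \right)} = 2 x^{2}$ ($Q{\left(x,W \right)} = 2 x x = 2 x^{2}$)
$w{\left(v \right)} = 10 v^{4}$ ($w{\left(v \right)} = 2 v^{2} \cdot 5 v v = 2 v^{2} \cdot 5 v^{2} = 10 v^{4}$)
$\frac{24446}{9208 + 6074} - \frac{9493}{- 21 w{\left(1 \right)} 9} = \frac{24446}{9208 + 6074} - \frac{9493}{- 21 \cdot 10 \cdot 1^{4} \cdot 9} = \frac{24446}{15282} - \frac{9493}{- 21 \cdot 10 \cdot 1 \cdot 9} = 24446 \cdot \frac{1}{15282} - \frac{9493}{\left(-21\right) 10 \cdot 9} = \frac{12223}{7641} - \frac{9493}{\left(-210\right) 9} = \frac{12223}{7641} - \frac{9493}{-1890} = \frac{12223}{7641} - - \frac{9493}{1890} = \frac{12223}{7641} + \frac{9493}{1890} = \frac{3542129}{534870}$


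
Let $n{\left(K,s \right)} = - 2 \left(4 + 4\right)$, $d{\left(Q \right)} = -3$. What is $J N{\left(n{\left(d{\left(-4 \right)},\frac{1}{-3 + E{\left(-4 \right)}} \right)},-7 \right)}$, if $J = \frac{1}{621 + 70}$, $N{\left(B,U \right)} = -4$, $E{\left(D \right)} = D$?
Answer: $- \frac{4}{691} \approx -0.0057887$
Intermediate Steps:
$n{\left(K,s \right)} = -16$ ($n{\left(K,s \right)} = \left(-2\right) 8 = -16$)
$J = \frac{1}{691} \approx 0.0014472$
$J N{\left(n{\left(d{\left(-4 \right)},\frac{1}{-3 + E{\left(-4 \right)}} \right)},-7 \right)} = \frac{1}{691} \left(-4\right) = - \frac{4}{691}$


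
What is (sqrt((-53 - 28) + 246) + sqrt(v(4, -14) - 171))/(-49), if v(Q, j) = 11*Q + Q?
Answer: -sqrt(165)/49 - I*sqrt(123)/49 ≈ -0.26215 - 0.22634*I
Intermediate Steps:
v(Q, j) = 12*Q
(sqrt((-53 - 28) + 246) + sqrt(v(4, -14) - 171))/(-49) = (sqrt((-53 - 28) + 246) + sqrt(12*4 - 171))/(-49) = -(sqrt(-81 + 246) + sqrt(48 - 171))/49 = -(sqrt(165) + sqrt(-123))/49 = -(sqrt(165) + I*sqrt(123))/49 = -sqrt(165)/49 - I*sqrt(123)/49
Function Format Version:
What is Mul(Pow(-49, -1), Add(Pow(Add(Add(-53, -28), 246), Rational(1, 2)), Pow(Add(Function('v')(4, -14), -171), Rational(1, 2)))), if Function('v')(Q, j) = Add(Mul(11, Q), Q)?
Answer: Add(Mul(Rational(-1, 49), Pow(165, Rational(1, 2))), Mul(Rational(-1, 49), I, Pow(123, Rational(1, 2)))) ≈ Add(-0.26215, Mul(-0.22634, I))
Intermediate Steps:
Function('v')(Q, j) = Mul(12, Q)
Mul(Pow(-49, -1), Add(Pow(Add(Add(-53, -28), 246), Rational(1, 2)), Pow(Add(Function('v')(4, -14), -171), Rational(1, 2)))) = Mul(Pow(-49, -1), Add(Pow(Add(Add(-53, -28), 246), Rational(1, 2)), Pow(Add(Mul(12, 4), -171), Rational(1, 2)))) = Mul(Rational(-1, 49), Add(Pow(Add(-81, 246), Rational(1, 2)), Pow(Add(48, -171), Rational(1, 2)))) = Mul(Rational(-1, 49), Add(Pow(165, Rational(1, 2)), Pow(-123, Rational(1, 2)))) = Mul(Rational(-1, 49), Add(Pow(165, Rational(1, 2)), Mul(I, Pow(123, Rational(1, 2))))) = Add(Mul(Rational(-1, 49), Pow(165, Rational(1, 2))), Mul(Rational(-1, 49), I, Pow(123, Rational(1, 2))))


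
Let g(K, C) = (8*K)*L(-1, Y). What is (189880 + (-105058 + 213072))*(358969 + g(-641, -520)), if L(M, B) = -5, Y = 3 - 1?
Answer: 114572713446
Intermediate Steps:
Y = 2
g(K, C) = -40*K (g(K, C) = (8*K)*(-5) = -40*K)
(189880 + (-105058 + 213072))*(358969 + g(-641, -520)) = (189880 + (-105058 + 213072))*(358969 - 40*(-641)) = (189880 + 108014)*(358969 + 25640) = 297894*384609 = 114572713446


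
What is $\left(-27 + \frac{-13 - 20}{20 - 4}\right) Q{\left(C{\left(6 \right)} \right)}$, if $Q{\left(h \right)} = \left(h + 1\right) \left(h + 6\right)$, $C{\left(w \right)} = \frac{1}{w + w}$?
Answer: $- \frac{147095}{768} \approx -191.53$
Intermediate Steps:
$C{\left(w \right)} = \frac{1}{2 w}$
$Q{\left(h \right)} = \left(1 + h\right) \left(6 + h\right)$
$\left(-27 + \frac{-13 - 20}{20 - 4}\right) Q{\left(C{\left(6 \right)} \right)} = \left(-27 + \frac{-13 - 20}{20 - 4}\right) \left(6 + \left(\frac{1}{2 \cdot 6}\right)^{2} + 7 \frac{1}{2 \cdot 6}\right) = \left(-27 - \frac{33}{16}\right) \left(6 + \left(\frac{1}{2} \cdot \frac{1}{6}\right)^{2} + 7 \cdot \frac{1}{2} \cdot \frac{1}{6}\right) = \left(-27 - \frac{33}{16}\right) \left(6 + \left(\frac{1}{12}\right)^{2} + 7 \cdot \frac{1}{12}\right) = \left(-27 - \frac{33}{16}\right) \left(6 + \frac{1}{144} + \frac{7}{12}\right) = \left(- \frac{465}{16}\right) \frac{949}{144} = - \frac{147095}{768}$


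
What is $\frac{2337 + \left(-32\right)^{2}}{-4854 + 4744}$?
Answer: $- \frac{3361}{110} \approx -30.555$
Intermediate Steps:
$\frac{2337 + \left(-32\right)^{2}}{-4854 + 4744} = \frac{2337 + 1024}{-110} = 3361 \left(- \frac{1}{110}\right) = - \frac{3361}{110}$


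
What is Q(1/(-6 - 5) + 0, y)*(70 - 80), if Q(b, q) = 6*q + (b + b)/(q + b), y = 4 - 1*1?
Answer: -1435/8 ≈ -179.38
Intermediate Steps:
y = 3 (y = 4 - 1 = 3)
Q(b, q) = 6*q + 2*b/(b + q) (Q(b, q) = 6*q + (2*b)/(b + q) = 6*q + 2*b/(b + q))
Q(1/(-6 - 5) + 0, y)*(70 - 80) = (2*((1/(-6 - 5) + 0) + 3*3² + 3*(1/(-6 - 5) + 0)*3)/((1/(-6 - 5) + 0) + 3))*(70 - 80) = (2*((1/(-11) + 0) + 3*9 + 3*(1/(-11) + 0)*3)/((1/(-11) + 0) + 3))*(-10) = (2*((-1/11 + 0) + 27 + 3*(-1/11 + 0)*3)/((-1/11 + 0) + 3))*(-10) = (2*(-1/11 + 27 + 3*(-1/11)*3)/(-1/11 + 3))*(-10) = (2*(-1/11 + 27 - 9/11)/(32/11))*(-10) = (2*(11/32)*(287/11))*(-10) = (287/16)*(-10) = -1435/8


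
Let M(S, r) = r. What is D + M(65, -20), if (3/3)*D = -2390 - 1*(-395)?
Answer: -2015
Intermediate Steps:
D = -1995 (D = -2390 - 1*(-395) = -2390 + 395 = -1995)
D + M(65, -20) = -1995 - 20 = -2015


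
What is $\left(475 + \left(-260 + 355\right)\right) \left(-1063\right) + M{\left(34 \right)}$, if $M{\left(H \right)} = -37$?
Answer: $-605947$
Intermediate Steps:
$\left(475 + \left(-260 + 355\right)\right) \left(-1063\right) + M{\left(34 \right)} = \left(475 + \left(-260 + 355\right)\right) \left(-1063\right) - 37 = \left(475 + 95\right) \left(-1063\right) - 37 = 570 \left(-1063\right) - 37 = -605910 - 37 = -605947$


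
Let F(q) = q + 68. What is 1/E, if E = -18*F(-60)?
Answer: -1/144 ≈ -0.0069444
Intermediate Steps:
F(q) = 68 + q
E = -144 (E = -18*(68 - 60) = -18*8 = -144)
1/E = 1/(-144) = -1/144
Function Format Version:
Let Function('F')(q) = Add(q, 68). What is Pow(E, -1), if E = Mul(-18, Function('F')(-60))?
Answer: Rational(-1, 144) ≈ -0.0069444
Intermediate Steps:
Function('F')(q) = Add(68, q)
E = -144 (E = Mul(-18, Add(68, -60)) = Mul(-18, 8) = -144)
Pow(E, -1) = Pow(-144, -1) = Rational(-1, 144)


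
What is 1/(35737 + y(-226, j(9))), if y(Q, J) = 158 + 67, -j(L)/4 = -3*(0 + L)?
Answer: 1/35962 ≈ 2.7807e-5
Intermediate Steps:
j(L) = 12*L (j(L) = -(-12)*(0 + L) = -(-12)*L = 12*L)
y(Q, J) = 225
1/(35737 + y(-226, j(9))) = 1/(35737 + 225) = 1/35962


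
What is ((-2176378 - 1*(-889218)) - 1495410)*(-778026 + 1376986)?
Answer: -1666648127200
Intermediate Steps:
((-2176378 - 1*(-889218)) - 1495410)*(-778026 + 1376986) = ((-2176378 + 889218) - 1495410)*598960 = (-1287160 - 1495410)*598960 = -2782570*598960 = -1666648127200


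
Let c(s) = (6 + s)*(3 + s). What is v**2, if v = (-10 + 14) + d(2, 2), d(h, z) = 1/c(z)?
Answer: 25921/1600 ≈ 16.201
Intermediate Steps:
c(s) = (3 + s)*(6 + s)
d(h, z) = 1/(18 + z**2 + 9*z)
v = 161/40 (v = (-10 + 14) + 1/(18 + 2**2 + 9*2) = 4 + 1/(18 + 4 + 18) = 4 + 1/40 = 161/40 ≈ 4.0250)
v**2 = (161/40)**2 = 25921/1600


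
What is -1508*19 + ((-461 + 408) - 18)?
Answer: -28723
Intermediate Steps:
-1508*19 + ((-461 + 408) - 18) = -28652 + (-53 - 18) = -28652 - 71 = -28723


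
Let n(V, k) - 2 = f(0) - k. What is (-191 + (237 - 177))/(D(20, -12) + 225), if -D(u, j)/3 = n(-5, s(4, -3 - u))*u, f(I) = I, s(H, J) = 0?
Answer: -131/105 ≈ -1.2476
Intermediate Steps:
n(V, k) = 2 - k (n(V, k) = 2 + (0 - k) = 2 - k)
D(u, j) = -6*u (D(u, j) = -3*(2 - 1*0)*u = -3*(2 + 0)*u = -6*u)
(-191 + (237 - 177))/(D(20, -12) + 225) = (-191 + (237 - 177))/(-6*20 + 225) = (-191 + 60)/(-120 + 225) = -131/105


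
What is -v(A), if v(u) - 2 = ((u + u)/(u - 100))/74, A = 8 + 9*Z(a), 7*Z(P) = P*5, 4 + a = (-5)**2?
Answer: -3325/1591 ≈ -2.0899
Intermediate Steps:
a = 21 (a = -4 + (-5)**2 = -4 + 25 = 21)
Z(P) = 5*P/7 (Z(P) = (P*5)/7 = (5*P)/7 = 5*P/7)
A = 143 (A = 8 + 9*((5/7)*21) = 8 + 9*15 = 8 + 135 = 143)
v(u) = 2 + u/(37*(-100 + u)) (v(u) = 2 + ((u + u)/(u - 100))/74 = 2 + ((2*u)/(-100 + u))*(1/74) = 2 + (2*u/(-100 + u))*(1/74) = 2 + u/(37*(-100 + u)))
-v(A) = -25*(-296 + 3*143)/(37*(-100 + 143)) = -25*(-296 + 429)/(37*43) = -25*133/(37*43) = -1*3325/1591 = -3325/1591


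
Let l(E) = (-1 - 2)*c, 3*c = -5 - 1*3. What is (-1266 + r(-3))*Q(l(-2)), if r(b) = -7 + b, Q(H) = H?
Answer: -10208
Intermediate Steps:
c = -8/3 (c = (-5 - 1*3)/3 = (-5 - 3)/3 = (⅓)*(-8) = -8/3 ≈ -2.6667)
l(E) = 8 (l(E) = (-1 - 2)*(-8/3) = -3*(-8/3) = 8)
(-1266 + r(-3))*Q(l(-2)) = (-1266 + (-7 - 3))*8 = (-1266 - 10)*8 = -1276*8 = -10208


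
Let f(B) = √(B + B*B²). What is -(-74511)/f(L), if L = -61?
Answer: -74511*I*√227042/227042 ≈ -156.38*I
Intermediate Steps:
f(B) = √(B + B³)
-(-74511)/f(L) = -(-74511)/(√(-61 + (-61)³)) = -(-74511)/(√(-61 - 226981)) = -(-74511)/(√(-227042)) = -(-74511)/(I*√227042) = -(-74511)*(-I*√227042/227042) = -74511*I*√227042/227042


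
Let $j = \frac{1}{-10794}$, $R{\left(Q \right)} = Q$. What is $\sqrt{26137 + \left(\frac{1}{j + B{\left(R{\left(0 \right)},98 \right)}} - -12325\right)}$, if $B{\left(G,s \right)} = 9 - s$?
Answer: $\frac{4 \sqrt{2218490119847570}}{960667} \approx 196.12$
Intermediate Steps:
$j = - \frac{1}{10794} \approx -9.2644 \cdot 10^{-5}$
$\sqrt{26137 + \left(\frac{1}{j + B{\left(R{\left(0 \right)},98 \right)}} - -12325\right)} = \sqrt{26137 + \left(\frac{1}{- \frac{1}{10794} + \left(9 - 98\right)} - -12325\right)} = \sqrt{26137 + \left(\frac{1}{- \frac{1}{10794} + \left(9 - 98\right)} + 12325\right)} = \sqrt{26137 + \left(\frac{1}{- \frac{1}{10794} - 89} + 12325\right)} = \sqrt{26137 + \left(\frac{1}{- \frac{960667}{10794}} + 12325\right)} = \sqrt{26137 + \left(- \frac{10794}{960667} + 12325\right)} = \sqrt{26137 + \frac{11840209981}{960667}} = \sqrt{\frac{36949163360}{960667}} = \frac{4 \sqrt{2218490119847570}}{960667}$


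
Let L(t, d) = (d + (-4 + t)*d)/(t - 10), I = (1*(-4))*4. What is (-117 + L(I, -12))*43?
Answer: -70305/13 ≈ -5408.1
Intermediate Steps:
I = -16 (I = -4*4 = -16)
L(t, d) = (d + d*(-4 + t))/(-10 + t)
(-117 + L(I, -12))*43 = (-117 - 12*(-3 - 16)/(-10 - 16))*43 = (-117 - 12*(-19)/(-26))*43 = (-117 - 12*(-1/26)*(-19))*43 = (-117 - 114/13)*43 = -1635/13*43 = -70305/13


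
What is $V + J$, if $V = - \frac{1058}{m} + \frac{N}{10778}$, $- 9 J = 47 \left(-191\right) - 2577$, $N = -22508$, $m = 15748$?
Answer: $\frac{28791031603}{22464522} \approx 1281.6$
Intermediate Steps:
$J = \frac{11554}{9}$ ($J = - \frac{47 \left(-191\right) - 2577}{9} = - \frac{-8977 - 2577}{9} = \left(- \frac{1}{9}\right) \left(-11554\right) = \frac{11554}{9} \approx 1283.8$)
$V = - \frac{5380281}{2496058}$ ($V = - \frac{1058}{15748} - \frac{22508}{10778} = \left(-1058\right) \frac{1}{15748} - \frac{662}{317} = - \frac{529}{7874} - \frac{662}{317} = - \frac{5380281}{2496058} \approx -2.1555$)
$V + J = - \frac{5380281}{2496058} + \frac{11554}{9} = \frac{28791031603}{22464522}$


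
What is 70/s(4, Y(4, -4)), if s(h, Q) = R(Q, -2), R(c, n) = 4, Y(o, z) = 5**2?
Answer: 35/2 ≈ 17.500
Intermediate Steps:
Y(o, z) = 25
s(h, Q) = 4
70/s(4, Y(4, -4)) = 70/4 = 70*(1/4) = 35/2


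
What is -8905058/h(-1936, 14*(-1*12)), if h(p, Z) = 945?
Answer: -8905058/945 ≈ -9423.3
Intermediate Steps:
-8905058/h(-1936, 14*(-1*12)) = -8905058/945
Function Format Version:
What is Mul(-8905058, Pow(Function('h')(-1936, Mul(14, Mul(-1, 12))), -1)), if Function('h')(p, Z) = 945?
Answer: Rational(-8905058, 945) ≈ -9423.3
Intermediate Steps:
Mul(-8905058, Pow(Function('h')(-1936, Mul(14, Mul(-1, 12))), -1)) = Mul(-8905058, Pow(945, -1)) = Mul(-8905058, Rational(1, 945)) = Rational(-8905058, 945)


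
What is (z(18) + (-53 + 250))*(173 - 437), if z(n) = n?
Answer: -56760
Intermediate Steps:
(z(18) + (-53 + 250))*(173 - 437) = (18 + (-53 + 250))*(173 - 437) = (18 + 197)*(-264) = 215*(-264) = -56760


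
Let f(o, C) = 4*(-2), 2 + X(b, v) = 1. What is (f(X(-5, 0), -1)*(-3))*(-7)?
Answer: -168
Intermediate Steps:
X(b, v) = -1 (X(b, v) = -2 + 1 = -1)
f(o, C) = -8
(f(X(-5, 0), -1)*(-3))*(-7) = -8*(-3)*(-7) = 24*(-7) = -168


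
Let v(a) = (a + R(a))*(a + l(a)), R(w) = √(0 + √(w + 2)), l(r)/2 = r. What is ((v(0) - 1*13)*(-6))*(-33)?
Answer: -2574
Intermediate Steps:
l(r) = 2*r
R(w) = (2 + w)^(¼) (R(w) = √(0 + √(2 + w)) = √(√(2 + w)) = (2 + w)^(¼))
v(a) = 3*a*(a + (2 + a)^(¼)) (v(a) = (a + (2 + a)^(¼))*(a + 2*a) = (a + (2 + a)^(¼))*(3*a) = 3*a*(a + (2 + a)^(¼)))
((v(0) - 1*13)*(-6))*(-33) = ((3*0*(0 + (2 + 0)^(¼)) - 1*13)*(-6))*(-33) = ((3*0*(0 + 2^(¼)) - 13)*(-6))*(-33) = ((3*0*2^(¼) - 13)*(-6))*(-33) = ((0 - 13)*(-6))*(-33) = -13*(-6)*(-33) = 78*(-33) = -2574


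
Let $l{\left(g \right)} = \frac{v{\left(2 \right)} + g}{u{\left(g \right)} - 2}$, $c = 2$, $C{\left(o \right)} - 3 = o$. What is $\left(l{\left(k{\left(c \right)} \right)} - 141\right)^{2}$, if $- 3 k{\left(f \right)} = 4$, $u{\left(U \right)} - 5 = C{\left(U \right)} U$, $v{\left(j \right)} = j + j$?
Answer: $\frac{927369}{49} \approx 18926.0$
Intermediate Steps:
$C{\left(o \right)} = 3 + o$
$v{\left(j \right)} = 2 j$
$u{\left(U \right)} = 5 + U \left(3 + U\right)$ ($u{\left(U \right)} = 5 + \left(3 + U\right) U = 5 + U \left(3 + U\right)$)
$k{\left(f \right)} = - \frac{4}{3}$ ($k{\left(f \right)} = \left(- \frac{1}{3}\right) 4 = - \frac{4}{3}$)
$l{\left(g \right)} = \frac{4 + g}{3 + g \left(3 + g\right)}$ ($l{\left(g \right)} = \frac{2 \cdot 2 + g}{\left(5 + g \left(3 + g\right)\right) - 2} = \frac{4 + g}{3 + g \left(3 + g\right)}$)
$\left(l{\left(k{\left(c \right)} \right)} - 141\right)^{2} = \left(\frac{4 - \frac{4}{3}}{3 - \frac{4 \left(3 - \frac{4}{3}\right)}{3}} - 141\right)^{2} = \left(\frac{1}{3 - \frac{20}{9}} \cdot \frac{8}{3} - 141\right)^{2} = \left(\frac{1}{\frac{7}{9}} \cdot \frac{8}{3} - 141\right)^{2} = \left(\frac{9}{7} \cdot \frac{8}{3} - 141\right)^{2} = \left(\frac{24}{7} - 141\right)^{2} = \left(- \frac{963}{7}\right)^{2} = \frac{927369}{49}$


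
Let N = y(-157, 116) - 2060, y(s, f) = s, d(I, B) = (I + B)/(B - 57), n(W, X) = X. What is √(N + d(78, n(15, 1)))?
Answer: I*√1739234/28 ≈ 47.1*I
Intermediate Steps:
d(I, B) = (B + I)/(-57 + B)
N = -2217 (N = -157 - 2060 = -2217)
√(N + d(78, n(15, 1))) = √(-2217 + (1 + 78)/(-57 + 1)) = √(-2217 + 79/(-56)) = √(-2217 - 1/56*79) = √(-2217 - 79/56) = √(-124231/56) = I*√1739234/28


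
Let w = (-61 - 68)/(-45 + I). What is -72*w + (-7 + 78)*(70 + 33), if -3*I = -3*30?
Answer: 33469/5 ≈ 6693.8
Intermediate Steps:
I = 30 (I = -(-1)*30 = -1/3*(-90) = 30)
w = 43/5 (w = (-61 - 68)/(-45 + 30) = -129/(-15) = -129*(-1/15) = 43/5 ≈ 8.6000)
-72*w + (-7 + 78)*(70 + 33) = -72*43/5 + (-7 + 78)*(70 + 33) = -3096/5 + 71*103 = -3096/5 + 7313 = 33469/5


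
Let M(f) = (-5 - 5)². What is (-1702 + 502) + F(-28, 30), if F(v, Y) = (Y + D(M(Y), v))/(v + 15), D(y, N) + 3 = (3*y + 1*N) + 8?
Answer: -15907/13 ≈ -1223.6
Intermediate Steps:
M(f) = 100 (M(f) = (-10)² = 100)
D(y, N) = 5 + N + 3*y (D(y, N) = -3 + ((3*y + 1*N) + 8) = -3 + ((3*y + N) + 8) = -3 + ((N + 3*y) + 8) = -3 + (8 + N + 3*y) = 5 + N + 3*y)
F(v, Y) = (305 + Y + v)/(15 + v) (F(v, Y) = (Y + (5 + v + 3*100))/(v + 15) = (Y + (5 + v + 300))/(15 + v) = (Y + (305 + v))/(15 + v) = (305 + Y + v)/(15 + v))
(-1702 + 502) + F(-28, 30) = (-1702 + 502) + (305 + 30 - 28)/(15 - 28) = -1200 + 307/(-13) = -1200 - 1/13*307 = -1200 - 307/13 = -15907/13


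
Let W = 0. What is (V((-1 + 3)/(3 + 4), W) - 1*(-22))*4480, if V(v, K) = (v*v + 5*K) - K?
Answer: 692480/7 ≈ 98926.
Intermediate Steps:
V(v, K) = v**2 + 4*K (V(v, K) = (v**2 + 5*K) - K = v**2 + 4*K)
(V((-1 + 3)/(3 + 4), W) - 1*(-22))*4480 = ((((-1 + 3)/(3 + 4))**2 + 4*0) - 1*(-22))*4480 = (((2/7)**2 + 0) + 22)*4480 = ((4/49 + 0) + 22)*4480 = (4/49 + 22)*4480 = (1082/49)*4480 = 692480/7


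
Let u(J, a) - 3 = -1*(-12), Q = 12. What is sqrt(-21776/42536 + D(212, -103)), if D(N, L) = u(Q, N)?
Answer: sqrt(409584461)/5317 ≈ 3.8063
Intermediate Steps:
u(J, a) = 15 (u(J, a) = 3 - 1*(-12) = 3 + 12 = 15)
D(N, L) = 15
sqrt(-21776/42536 + D(212, -103)) = sqrt(-21776/42536 + 15) = sqrt(-21776*1/42536 + 15) = sqrt(-2722/5317 + 15) = sqrt(77033/5317) = sqrt(409584461)/5317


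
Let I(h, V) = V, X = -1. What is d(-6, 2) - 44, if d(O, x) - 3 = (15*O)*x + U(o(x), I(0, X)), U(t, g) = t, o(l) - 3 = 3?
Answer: -215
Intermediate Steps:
o(l) = 6 (o(l) = 3 + 3 = 6)
d(O, x) = 9 + 15*O*x (d(O, x) = 3 + ((15*O)*x + 6) = 3 + (15*O*x + 6) = 3 + (6 + 15*O*x) = 9 + 15*O*x)
d(-6, 2) - 44 = (9 + 15*(-6)*2) - 44 = (9 - 180) - 44 = -171 - 44 = -215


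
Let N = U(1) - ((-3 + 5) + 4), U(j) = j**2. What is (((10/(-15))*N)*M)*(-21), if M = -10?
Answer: 700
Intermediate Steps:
N = -5 (N = 1**2 - ((-3 + 5) + 4) = 1 - (2 + 4) = 1 - 1*6 = 1 - 6 = -5)
(((10/(-15))*N)*M)*(-21) = (((10/(-15))*(-5))*(-10))*(-21) = (((10*(-1/15))*(-5))*(-10))*(-21) = (-2/3*(-5)*(-10))*(-21) = ((10/3)*(-10))*(-21) = -100/3*(-21) = 700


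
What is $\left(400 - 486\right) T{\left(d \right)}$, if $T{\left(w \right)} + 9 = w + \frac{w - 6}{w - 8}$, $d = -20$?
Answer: $\frac{16899}{7} \approx 2414.1$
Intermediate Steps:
$T{\left(w \right)} = -9 + w + \frac{-6 + w}{-8 + w}$ ($T{\left(w \right)} = -9 + \left(w + \frac{w - 6}{w - 8}\right) = -9 + \left(w + \frac{-6 + w}{-8 + w}\right) = -9 + w + \frac{-6 + w}{-8 + w}$)
$\left(400 - 486\right) T{\left(d \right)} = \left(400 - 486\right) \frac{66 + \left(-20\right)^{2} - -320}{-8 - 20} = - 86 \frac{66 + 400 + 320}{-28} = - 86 \left(\left(- \frac{1}{28}\right) 786\right) = \left(-86\right) \left(- \frac{393}{14}\right) = \frac{16899}{7}$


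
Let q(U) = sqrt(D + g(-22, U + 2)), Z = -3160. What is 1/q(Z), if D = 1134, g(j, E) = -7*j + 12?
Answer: sqrt(13)/130 ≈ 0.027735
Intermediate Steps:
g(j, E) = 12 - 7*j
q(U) = 10*sqrt(13) (q(U) = sqrt(1134 + (12 - 7*(-22))) = sqrt(1134 + (12 + 154)) = sqrt(1134 + 166) = sqrt(1300) = 10*sqrt(13))
1/q(Z) = 1/(10*sqrt(13)) = sqrt(13)/130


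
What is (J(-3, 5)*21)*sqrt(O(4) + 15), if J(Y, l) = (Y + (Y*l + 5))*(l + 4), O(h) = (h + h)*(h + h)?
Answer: -2457*sqrt(79) ≈ -21838.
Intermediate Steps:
O(h) = 4*h**2 (O(h) = (2*h)*(2*h) = 4*h**2)
J(Y, l) = (4 + l)*(5 + Y + Y*l) (J(Y, l) = (Y + (5 + Y*l))*(4 + l) = (5 + Y + Y*l)*(4 + l) = (4 + l)*(5 + Y + Y*l))
(J(-3, 5)*21)*sqrt(O(4) + 15) = ((20 + 4*(-3) + 5*5 - 3*5**2 + 5*(-3)*5)*21)*sqrt(4*4**2 + 15) = ((20 - 12 + 25 - 3*25 - 75)*21)*sqrt(4*16 + 15) = ((20 - 12 + 25 - 75 - 75)*21)*sqrt(64 + 15) = (-117*21)*sqrt(79) = -2457*sqrt(79)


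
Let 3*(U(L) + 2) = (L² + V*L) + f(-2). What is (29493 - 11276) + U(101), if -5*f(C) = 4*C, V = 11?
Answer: 109931/5 ≈ 21986.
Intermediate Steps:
f(C) = -4*C/5
U(L) = -22/15 + L²/3 + 11*L/3 (U(L) = -2 + ((L² + 11*L) - ⅘*(-2))/3 = -2 + ((L² + 11*L) + 8/5)/3 = -2 + (8/5 + L² + 11*L)/3 = -2 + (8/15 + L²/3 + 11*L/3) = -22/15 + L²/3 + 11*L/3)
(29493 - 11276) + U(101) = (29493 - 11276) + (-22/15 + (⅓)*101² + (11/3)*101) = 18217 + (-22/15 + (⅓)*10201 + 1111/3) = 18217 + (-22/15 + 10201/3 + 1111/3) = 18217 + 18846/5 = 109931/5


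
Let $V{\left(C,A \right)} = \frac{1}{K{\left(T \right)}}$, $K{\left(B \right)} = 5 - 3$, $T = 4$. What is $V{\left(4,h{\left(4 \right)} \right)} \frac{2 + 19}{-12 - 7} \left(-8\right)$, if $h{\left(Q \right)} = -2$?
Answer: $\frac{84}{19} \approx 4.4211$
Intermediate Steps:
$K{\left(B \right)} = 2$ ($K{\left(B \right)} = 5 - 3 = 2$)
$V{\left(C,A \right)} = \frac{1}{2}$
$V{\left(4,h{\left(4 \right)} \right)} \frac{2 + 19}{-12 - 7} \left(-8\right) = \frac{\left(2 + 19\right) \frac{1}{-12 - 7}}{2} \left(-8\right) = \frac{21 \frac{1}{-19}}{2} \left(-8\right) = \frac{21 \left(- \frac{1}{19}\right)}{2} \left(-8\right) = \frac{1}{2} \left(- \frac{21}{19}\right) \left(-8\right) = \left(- \frac{21}{38}\right) \left(-8\right) = \frac{84}{19}$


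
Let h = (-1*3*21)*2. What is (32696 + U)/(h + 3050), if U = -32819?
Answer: -123/2924 ≈ -0.042066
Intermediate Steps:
h = -126 (h = -3*21*2 = -63*2 = -126)
(32696 + U)/(h + 3050) = (32696 - 32819)/(-126 + 3050) = -123/2924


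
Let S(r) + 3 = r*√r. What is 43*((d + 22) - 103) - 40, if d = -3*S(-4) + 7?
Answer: -2835 + 1032*I ≈ -2835.0 + 1032.0*I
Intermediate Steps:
S(r) = -3 + r^(3/2) (S(r) = -3 + r*√r = -3 + r^(3/2))
d = 16 + 24*I (d = -3*(-3 + (-4)^(3/2)) + 7 = -3*(-3 - 8*I) + 7 = (9 + 24*I) + 7 = 16 + 24*I ≈ 16.0 + 24.0*I)
43*((d + 22) - 103) - 40 = 43*(((16 + 24*I) + 22) - 103) - 40 = 43*((38 + 24*I) - 103) - 40 = 43*(-65 + 24*I) - 40 = (-2795 + 1032*I) - 40 = -2835 + 1032*I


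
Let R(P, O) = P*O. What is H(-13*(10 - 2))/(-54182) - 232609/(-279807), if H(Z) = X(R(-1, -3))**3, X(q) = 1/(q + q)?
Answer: 907431807067/1091556206928 ≈ 0.83132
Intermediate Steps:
R(P, O) = O*P
X(q) = 1/(2*q)
H(Z) = 1/216 (H(Z) = (1/(2*((-3*(-1)))))**3 = ((1/2)/3)**3 = ((1/2)*(1/3))**3 = (1/6)**3 = 1/216)
H(-13*(10 - 2))/(-54182) - 232609/(-279807) = (1/216)/(-54182) - 232609/(-279807) = (1/216)*(-1/54182) - 232609*(-1/279807) = -1/11703312 + 232609/279807 = 907431807067/1091556206928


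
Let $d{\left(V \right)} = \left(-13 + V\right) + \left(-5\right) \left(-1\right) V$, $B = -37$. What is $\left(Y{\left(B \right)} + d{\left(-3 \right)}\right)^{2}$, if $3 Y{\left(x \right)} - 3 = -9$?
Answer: $1089$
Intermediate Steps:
$Y{\left(x \right)} = -2$ ($Y{\left(x \right)} = 1 + \frac{1}{3} \left(-9\right) = 1 - 3 = -2$)
$d{\left(V \right)} = -13 + 6 V$ ($d{\left(V \right)} = \left(-13 + V\right) + 5 V = -13 + 6 V$)
$\left(Y{\left(B \right)} + d{\left(-3 \right)}\right)^{2} = \left(-2 + \left(-13 + 6 \left(-3\right)\right)\right)^{2} = \left(-2 - 31\right)^{2} = \left(-33\right)^{2} = 1089$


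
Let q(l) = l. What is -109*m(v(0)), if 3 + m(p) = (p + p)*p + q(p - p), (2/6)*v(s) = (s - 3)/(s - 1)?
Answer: -17331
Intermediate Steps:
v(s) = 3*(-3 + s)/(-1 + s) (v(s) = 3*((s - 3)/(s - 1)) = 3*((-3 + s)/(-1 + s)) = 3*(-3 + s)/(-1 + s))
m(p) = -3 + 2*p**2 (m(p) = -3 + ((p + p)*p + (p - p)) = -3 + ((2*p)*p + 0) = -3 + (2*p**2 + 0) = -3 + 2*p**2)
-109*m(v(0)) = -109*(-3 + 2*(3*(-3 + 0)/(-1 + 0))**2) = -109*(-3 + 2*(3*(-3)/(-1))**2) = -109*(-3 + 2*(3*(-1)*(-3))**2) = -109*(-3 + 2*9**2) = -109*(-3 + 2*81) = -109*(-3 + 162) = -109*159 = -17331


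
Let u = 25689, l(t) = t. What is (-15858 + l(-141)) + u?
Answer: 9690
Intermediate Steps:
(-15858 + l(-141)) + u = (-15858 - 141) + 25689 = -15999 + 25689 = 9690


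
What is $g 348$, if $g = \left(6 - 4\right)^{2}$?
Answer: $1392$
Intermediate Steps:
$g = 4$ ($g = 2^{2} = 4$)
$g 348 = 4 \cdot 348 = 1392$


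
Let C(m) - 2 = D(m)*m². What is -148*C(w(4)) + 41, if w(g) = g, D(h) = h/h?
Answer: -2623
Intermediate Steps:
D(h) = 1
C(m) = 2 + m² (C(m) = 2 + 1*m² = 2 + m²)
-148*C(w(4)) + 41 = -148*(2 + 4²) + 41 = -148*(2 + 16) + 41 = -148*18 + 41 = -2664 + 41 = -2623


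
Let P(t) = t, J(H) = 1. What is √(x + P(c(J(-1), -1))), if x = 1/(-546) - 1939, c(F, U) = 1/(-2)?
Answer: 2*I*√36137283/273 ≈ 44.04*I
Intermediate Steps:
c(F, U) = -½
x = -1058695/546 (x = -1/546 - 1939 = -1058695/546 ≈ -1939.0)
√(x + P(c(J(-1), -1))) = √(-1058695/546 - ½) = √(-529484/273) = 2*I*√36137283/273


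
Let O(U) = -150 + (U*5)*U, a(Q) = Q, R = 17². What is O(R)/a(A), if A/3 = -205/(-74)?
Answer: 6178334/123 ≈ 50230.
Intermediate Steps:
A = 615/74 (A = 3*(-205/(-74)) = 3*(-205*(-1/74)) = 3*(205/74) = 615/74 ≈ 8.3108)
R = 289
O(U) = -150 + 5*U² (O(U) = -150 + (5*U)*U = -150 + 5*U²)
O(R)/a(A) = (-150 + 5*289²)/(615/74) = (-150 + 5*83521)*(74/615) = (-150 + 417605)*(74/615) = 417455*(74/615) = 6178334/123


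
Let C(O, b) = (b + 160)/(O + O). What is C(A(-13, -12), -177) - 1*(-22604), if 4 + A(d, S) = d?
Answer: 45209/2 ≈ 22605.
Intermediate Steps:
A(d, S) = -4 + d
C(O, b) = (160 + b)/(2*O) (C(O, b) = (160 + b)/((2*O)) = (160 + b)*(1/(2*O)) = (160 + b)/(2*O))
C(A(-13, -12), -177) - 1*(-22604) = (160 - 177)/(2*(-4 - 13)) - 1*(-22604) = (½)*(-17)/(-17) + 22604 = (½)*(-1/17)*(-17) + 22604 = ½ + 22604 = 45209/2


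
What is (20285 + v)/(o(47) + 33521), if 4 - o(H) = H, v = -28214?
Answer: -9/38 ≈ -0.23684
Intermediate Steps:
o(H) = 4 - H
(20285 + v)/(o(47) + 33521) = (20285 - 28214)/((4 - 1*47) + 33521) = -7929/((4 - 47) + 33521) = -7929/(-43 + 33521) = -7929/33478 = -7929*1/33478 = -9/38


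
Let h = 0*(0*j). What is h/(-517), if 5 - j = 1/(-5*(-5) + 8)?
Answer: 0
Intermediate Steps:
j = 164/33 (j = 5 - 1/(-5*(-5) + 8) = 5 - 1/(-1*(-25) + 8) = 5 - 1/(25 + 8) = 5 - 1/33 = 164/33 ≈ 4.9697)
h = 0 (h = 0*(0*(164/33)) = 0*0 = 0)
h/(-517) = 0/(-517) = 0*(-1/517) = 0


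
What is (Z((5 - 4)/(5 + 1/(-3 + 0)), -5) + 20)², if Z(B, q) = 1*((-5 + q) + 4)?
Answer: 196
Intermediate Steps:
Z(B, q) = -1 + q (Z(B, q) = 1*(-1 + q) = -1 + q)
(Z((5 - 4)/(5 + 1/(-3 + 0)), -5) + 20)² = ((-1 - 5) + 20)² = (-6 + 20)² = 14² = 196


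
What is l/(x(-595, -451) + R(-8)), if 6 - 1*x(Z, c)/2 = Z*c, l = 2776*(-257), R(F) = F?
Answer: 356716/268343 ≈ 1.3293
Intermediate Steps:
l = -713432
x(Z, c) = 12 - 2*Z*c
l/(x(-595, -451) + R(-8)) = -713432/((12 - 2*(-595)*(-451)) - 8) = -713432/((12 - 536690) - 8) = -713432/(-536678 - 8) = -713432/(-536686) = -713432*(-1/536686) = 356716/268343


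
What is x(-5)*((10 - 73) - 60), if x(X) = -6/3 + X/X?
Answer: 123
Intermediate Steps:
x(X) = -1 (x(X) = -6*1/3 + 1 = -2 + 1 = -1)
x(-5)*((10 - 73) - 60) = -((10 - 73) - 60) = -(-63 - 60) = -1*(-123) = 123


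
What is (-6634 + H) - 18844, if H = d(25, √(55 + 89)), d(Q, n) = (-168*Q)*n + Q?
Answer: -75853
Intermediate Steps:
d(Q, n) = Q - 168*Q*n (d(Q, n) = -168*Q*n + Q = Q - 168*Q*n)
H = -50375 (H = 25*(1 - 168*√(55 + 89)) = 25*(1 - 168*√144) = 25*(1 - 168*12) = 25*(1 - 2016) = 25*(-2015) = -50375)
(-6634 + H) - 18844 = (-6634 - 50375) - 18844 = -57009 - 18844 = -75853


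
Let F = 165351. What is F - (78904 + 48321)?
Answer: 38126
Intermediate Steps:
F - (78904 + 48321) = 165351 - (78904 + 48321) = 165351 - 1*127225 = 165351 - 127225 = 38126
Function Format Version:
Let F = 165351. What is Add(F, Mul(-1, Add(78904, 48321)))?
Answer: 38126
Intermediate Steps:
Add(F, Mul(-1, Add(78904, 48321))) = Add(165351, Mul(-1, Add(78904, 48321))) = Add(165351, Mul(-1, 127225)) = Add(165351, -127225) = 38126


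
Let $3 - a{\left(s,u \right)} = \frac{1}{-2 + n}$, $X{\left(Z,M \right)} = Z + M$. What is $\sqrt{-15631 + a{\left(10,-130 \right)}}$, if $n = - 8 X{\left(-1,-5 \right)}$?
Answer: $\frac{i \sqrt{33068894}}{46} \approx 125.01 i$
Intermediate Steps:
$X{\left(Z,M \right)} = M + Z$
$n = 48$ ($n = - 8 \left(-5 - 1\right) = \left(-8\right) \left(-6\right) = 48$)
$a{\left(s,u \right)} = \frac{137}{46}$ ($a{\left(s,u \right)} = 3 - \frac{1}{-2 + 48} = 3 - \frac{1}{46} = \frac{137}{46}$)
$\sqrt{-15631 + a{\left(10,-130 \right)}} = \sqrt{-15631 + \frac{137}{46}} = \sqrt{- \frac{718889}{46}} = \frac{i \sqrt{33068894}}{46}$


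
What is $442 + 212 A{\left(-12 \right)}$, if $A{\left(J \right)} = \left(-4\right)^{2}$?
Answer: $3834$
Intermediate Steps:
$A{\left(J \right)} = 16$
$442 + 212 A{\left(-12 \right)} = 442 + 212 \cdot 16 = 442 + 3392 = 3834$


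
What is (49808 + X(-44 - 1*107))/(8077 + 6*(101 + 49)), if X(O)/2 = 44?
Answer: 49896/8977 ≈ 5.5582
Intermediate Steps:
X(O) = 88 (X(O) = 2*44 = 88)
(49808 + X(-44 - 1*107))/(8077 + 6*(101 + 49)) = (49808 + 88)/(8077 + 6*(101 + 49)) = 49896/(8077 + 6*150) = 49896/(8077 + 900) = 49896/8977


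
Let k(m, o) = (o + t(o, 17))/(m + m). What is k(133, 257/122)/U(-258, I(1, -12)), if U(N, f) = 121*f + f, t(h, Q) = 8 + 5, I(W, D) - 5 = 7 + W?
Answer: 97/2708888 ≈ 3.5808e-5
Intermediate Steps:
I(W, D) = 12 + W (I(W, D) = 5 + (7 + W) = 12 + W)
t(h, Q) = 13
U(N, f) = 122*f
k(m, o) = (13 + o)/(2*m) (k(m, o) = (o + 13)/(m + m) = (13 + o)/((2*m)) = (13 + o)*(1/(2*m)) = (13 + o)/(2*m))
k(133, 257/122)/U(-258, I(1, -12)) = ((½)*(13 + 257/122)/133)/((122*(12 + 1))) = ((½)*(1/133)*(13 + 257*(1/122)))/((122*13)) = ((½)*(1/133)*(13 + 257/122))/1586 = ((½)*(1/133)*(1843/122))*(1/1586) = (97/1708)*(1/1586) = 97/2708888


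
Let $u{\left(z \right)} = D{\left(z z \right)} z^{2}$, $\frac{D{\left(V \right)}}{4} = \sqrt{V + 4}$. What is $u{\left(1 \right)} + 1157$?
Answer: $1157 + 4 \sqrt{5} \approx 1165.9$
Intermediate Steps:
$D{\left(V \right)} = 4 \sqrt{4 + V}$ ($D{\left(V \right)} = 4 \sqrt{V + 4} = 4 \sqrt{4 + V}$)
$u{\left(z \right)} = 4 z^{2} \sqrt{4 + z^{2}}$ ($u{\left(z \right)} = 4 \sqrt{4 + z z} z^{2} = 4 \sqrt{4 + z^{2}} z^{2} = 4 z^{2} \sqrt{4 + z^{2}}$)
$u{\left(1 \right)} + 1157 = 4 \cdot 1^{2} \sqrt{4 + 1^{2}} + 1157 = 4 \cdot 1 \sqrt{4 + 1} + 1157 = 4 \cdot 1 \sqrt{5} + 1157 = 4 \sqrt{5} + 1157 = 1157 + 4 \sqrt{5}$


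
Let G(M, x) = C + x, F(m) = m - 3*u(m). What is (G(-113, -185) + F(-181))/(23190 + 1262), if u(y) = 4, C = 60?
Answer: -159/12226 ≈ -0.013005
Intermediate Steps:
F(m) = -12 + m (F(m) = m - 3*4 = m - 12 = -12 + m)
G(M, x) = 60 + x
(G(-113, -185) + F(-181))/(23190 + 1262) = ((60 - 185) + (-12 - 181))/(23190 + 1262) = (-125 - 193)/24452 = -318*1/24452 = -159/12226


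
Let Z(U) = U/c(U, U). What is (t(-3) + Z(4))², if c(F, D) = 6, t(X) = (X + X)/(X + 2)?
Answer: 400/9 ≈ 44.444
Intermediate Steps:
t(X) = 2*X/(2 + X) (t(X) = (2*X)/(2 + X) = 2*X/(2 + X))
Z(U) = U/6
(t(-3) + Z(4))² = (2*(-3)/(2 - 3) + (⅙)*4)² = (2*(-3)/(-1) + ⅔)² = (2*(-3)*(-1) + ⅔)² = (6 + ⅔)² = (20/3)² = 400/9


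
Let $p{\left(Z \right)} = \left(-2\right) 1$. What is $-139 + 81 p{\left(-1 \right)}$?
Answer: $-301$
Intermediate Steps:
$p{\left(Z \right)} = -2$
$-139 + 81 p{\left(-1 \right)} = -139 + 81 \left(-2\right) = -139 - 162 = -301$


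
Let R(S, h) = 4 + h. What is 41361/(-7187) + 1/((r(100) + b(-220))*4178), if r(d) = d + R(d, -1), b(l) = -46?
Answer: -9849949519/1711555302 ≈ -5.7550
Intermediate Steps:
r(d) = 3 + d (r(d) = d + (4 - 1) = d + 3 = 3 + d)
41361/(-7187) + 1/((r(100) + b(-220))*4178) = 41361/(-7187) + 1/(((3 + 100) - 46)*4178) = 41361*(-1/7187) + (1/4178)/(103 - 46) = -41361/7187 + (1/4178)/57 = -41361/7187 + (1/57)*(1/4178) = -41361/7187 + 1/238146 = -9849949519/1711555302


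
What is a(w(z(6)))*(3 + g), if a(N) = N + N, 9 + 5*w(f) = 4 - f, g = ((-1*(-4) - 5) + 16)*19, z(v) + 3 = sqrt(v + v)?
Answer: -1152/5 - 1152*sqrt(3)/5 ≈ -629.46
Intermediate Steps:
z(v) = -3 + sqrt(2)*sqrt(v) (z(v) = -3 + sqrt(v + v) = -3 + sqrt(2*v) = -3 + sqrt(2)*sqrt(v))
g = 285 (g = ((4 - 5) + 16)*19 = (-1 + 16)*19 = 15*19 = 285)
w(f) = -1 - f/5 (w(f) = -9/5 + (4 - f)/5 = -9/5 + (4/5 - f/5) = -1 - f/5)
a(N) = 2*N
a(w(z(6)))*(3 + g) = (2*(-1 - (-3 + sqrt(2)*sqrt(6))/5))*(3 + 285) = (2*(-1 - (-3 + 2*sqrt(3))/5))*288 = (2*(-1 + (3/5 - 2*sqrt(3)/5)))*288 = (2*(-2/5 - 2*sqrt(3)/5))*288 = (-4/5 - 4*sqrt(3)/5)*288 = -1152/5 - 1152*sqrt(3)/5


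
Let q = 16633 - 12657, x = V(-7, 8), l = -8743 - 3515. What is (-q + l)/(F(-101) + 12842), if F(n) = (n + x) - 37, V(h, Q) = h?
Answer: -16234/12697 ≈ -1.2786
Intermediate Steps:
l = -12258
x = -7
F(n) = -44 + n (F(n) = (n - 7) - 37 = (-7 + n) - 37 = -44 + n)
q = 3976
(-q + l)/(F(-101) + 12842) = (-1*3976 - 12258)/((-44 - 101) + 12842) = (-3976 - 12258)/(-145 + 12842) = -16234/12697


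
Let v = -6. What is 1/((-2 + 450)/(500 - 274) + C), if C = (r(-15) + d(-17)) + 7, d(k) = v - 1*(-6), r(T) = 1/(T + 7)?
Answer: 904/8007 ≈ 0.11290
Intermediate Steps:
r(T) = 1/(7 + T)
d(k) = 0 (d(k) = -6 - 1*(-6) = -6 + 6 = 0)
C = 55/8 (C = (1/(7 - 15) + 0) + 7 = (1/(-8) + 0) + 7 = (-⅛ + 0) + 7 = -⅛ + 7 = 55/8 ≈ 6.8750)
1/((-2 + 450)/(500 - 274) + C) = 1/((-2 + 450)/(500 - 274) + 55/8) = 1/(448/226 + 55/8) = 1/(448*(1/226) + 55/8) = 1/(224/113 + 55/8) = 1/(8007/904) = 904/8007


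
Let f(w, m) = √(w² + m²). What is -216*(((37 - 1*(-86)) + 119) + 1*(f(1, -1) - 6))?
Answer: -50976 - 216*√2 ≈ -51282.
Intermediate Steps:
f(w, m) = √(m² + w²)
-216*(((37 - 1*(-86)) + 119) + 1*(f(1, -1) - 6)) = -216*(((37 - 1*(-86)) + 119) + 1*(√((-1)² + 1²) - 6)) = -216*(((37 + 86) + 119) + 1*(√(1 + 1) - 6)) = -216*((123 + 119) + 1*(√2 - 6)) = -216*(242 + 1*(-6 + √2)) = -216*(242 + (-6 + √2)) = -216*(236 + √2) = -50976 - 216*√2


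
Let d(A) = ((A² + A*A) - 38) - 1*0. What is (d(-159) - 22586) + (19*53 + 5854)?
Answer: 34799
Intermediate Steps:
d(A) = -38 + 2*A² (d(A) = ((A² + A²) - 38) + 0 = (2*A² - 38) + 0 = (-38 + 2*A²) + 0 = -38 + 2*A²)
(d(-159) - 22586) + (19*53 + 5854) = ((-38 + 2*(-159)²) - 22586) + (19*53 + 5854) = ((-38 + 2*25281) - 22586) + (1007 + 5854) = ((-38 + 50562) - 22586) + 6861 = (50524 - 22586) + 6861 = 27938 + 6861 = 34799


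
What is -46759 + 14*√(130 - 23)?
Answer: -46759 + 14*√107 ≈ -46614.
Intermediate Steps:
-46759 + 14*√(130 - 23) = -46759 + 14*√107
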